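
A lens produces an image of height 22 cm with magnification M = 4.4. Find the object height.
ho = |hi|/|M| = 5 cm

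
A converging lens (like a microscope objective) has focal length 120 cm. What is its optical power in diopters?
P = 1/f = 0.8333 D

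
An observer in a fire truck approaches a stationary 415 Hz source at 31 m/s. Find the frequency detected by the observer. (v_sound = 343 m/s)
f_obs = f·(v + v_o)/v = 452.5 Hz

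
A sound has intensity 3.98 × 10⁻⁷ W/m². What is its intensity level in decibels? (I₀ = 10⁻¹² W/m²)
β = 10·log₁₀(I/I₀) = 56 dB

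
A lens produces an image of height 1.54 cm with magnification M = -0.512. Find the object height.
ho = |hi|/|M| = 3.008 cm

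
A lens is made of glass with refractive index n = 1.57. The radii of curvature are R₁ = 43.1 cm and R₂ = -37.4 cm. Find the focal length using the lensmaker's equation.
1/f = (n − 1)(1/R₁ − 1/R₂) → f = 35.13 cm (converging lens)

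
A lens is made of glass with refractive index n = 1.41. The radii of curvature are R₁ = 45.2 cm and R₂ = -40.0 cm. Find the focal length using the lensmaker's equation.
1/f = (n − 1)(1/R₁ − 1/R₂) → f = 51.76 cm (converging lens)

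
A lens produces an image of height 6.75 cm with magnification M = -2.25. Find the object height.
ho = |hi|/|M| = 3 cm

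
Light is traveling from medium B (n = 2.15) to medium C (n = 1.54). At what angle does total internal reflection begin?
θc = arcsin(n₂/n₁) = 45.75°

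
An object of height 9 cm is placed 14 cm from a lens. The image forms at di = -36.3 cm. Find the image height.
hi = (-di/do) × ho = 23.34 cm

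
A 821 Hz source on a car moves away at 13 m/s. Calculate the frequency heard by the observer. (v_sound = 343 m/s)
f_obs = f·v/(v + v_s) = 791 Hz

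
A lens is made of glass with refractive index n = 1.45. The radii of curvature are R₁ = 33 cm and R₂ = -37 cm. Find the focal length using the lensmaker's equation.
1/f = (n − 1)(1/R₁ − 1/R₂) → f = 38.76 cm (converging lens)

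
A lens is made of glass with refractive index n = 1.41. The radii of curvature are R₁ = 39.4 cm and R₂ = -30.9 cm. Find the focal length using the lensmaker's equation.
1/f = (n − 1)(1/R₁ − 1/R₂) → f = 42.24 cm (converging lens)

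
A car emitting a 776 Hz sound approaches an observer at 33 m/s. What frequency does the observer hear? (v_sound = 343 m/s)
f_obs = f·v/(v − v_s) = 858.6 Hz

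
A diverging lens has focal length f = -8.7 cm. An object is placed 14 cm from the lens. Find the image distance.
1/di = 1/f − 1/do → di = -5.366 cm (virtual image)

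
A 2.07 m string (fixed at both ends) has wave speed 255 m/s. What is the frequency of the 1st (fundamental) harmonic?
fₙ = nv/(2L) = 61.59 Hz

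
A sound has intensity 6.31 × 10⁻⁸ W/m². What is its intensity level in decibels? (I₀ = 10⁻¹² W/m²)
β = 10·log₁₀(I/I₀) = 48 dB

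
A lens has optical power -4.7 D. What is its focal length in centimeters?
f = 1/P = -21.28 cm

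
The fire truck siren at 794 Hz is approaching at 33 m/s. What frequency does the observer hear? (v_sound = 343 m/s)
f_obs = f·v/(v − v_s) = 878.5 Hz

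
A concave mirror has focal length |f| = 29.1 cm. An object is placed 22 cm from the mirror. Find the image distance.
f = +29.1 cm (concave); 1/di = 1/f − 1/do → di = -90.17 cm (virtual image, behind mirror)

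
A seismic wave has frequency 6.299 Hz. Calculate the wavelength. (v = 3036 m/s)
λ = v/f = 482 m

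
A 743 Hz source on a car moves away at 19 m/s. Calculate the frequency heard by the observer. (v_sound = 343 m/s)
f_obs = f·v/(v + v_s) = 704 Hz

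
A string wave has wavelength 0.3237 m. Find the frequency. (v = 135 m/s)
f = v/λ = 417.1 Hz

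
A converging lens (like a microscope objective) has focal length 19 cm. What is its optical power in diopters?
P = 1/f = 5.263 D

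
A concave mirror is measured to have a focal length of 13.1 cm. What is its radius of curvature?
R = 2|f| = 26.2 cm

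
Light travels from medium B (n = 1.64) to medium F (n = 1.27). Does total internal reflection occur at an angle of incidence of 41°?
θc = arcsin(n₂/n₁) = 50.75°; 41° < θc, so no — the ray refracts.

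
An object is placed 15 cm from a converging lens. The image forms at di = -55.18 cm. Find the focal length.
1/f = 1/do + 1/di → f = 20.6 cm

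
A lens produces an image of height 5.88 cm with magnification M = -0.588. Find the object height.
ho = |hi|/|M| = 10 cm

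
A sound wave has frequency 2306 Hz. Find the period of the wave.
T = 1/f = 4.337 × 10⁻⁴ s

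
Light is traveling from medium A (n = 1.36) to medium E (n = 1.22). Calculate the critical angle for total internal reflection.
θc = arcsin(n₂/n₁) = 63.77°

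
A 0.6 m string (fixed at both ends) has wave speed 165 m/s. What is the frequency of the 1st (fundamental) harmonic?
fₙ = nv/(2L) = 137.5 Hz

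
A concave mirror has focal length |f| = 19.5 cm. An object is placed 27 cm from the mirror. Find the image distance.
f = +19.5 cm (concave); 1/di = 1/f − 1/do → di = 70.2 cm (real image, in front of mirror)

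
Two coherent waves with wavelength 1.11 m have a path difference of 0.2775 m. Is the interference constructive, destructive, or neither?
neither (partial) — path difference = 0.25λ, neither a whole number of wavelengths nor an odd multiple of λ/2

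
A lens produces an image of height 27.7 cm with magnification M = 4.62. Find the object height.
ho = |hi|/|M| = 5.996 cm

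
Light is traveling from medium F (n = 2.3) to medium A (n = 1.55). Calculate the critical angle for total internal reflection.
θc = arcsin(n₂/n₁) = 42.37°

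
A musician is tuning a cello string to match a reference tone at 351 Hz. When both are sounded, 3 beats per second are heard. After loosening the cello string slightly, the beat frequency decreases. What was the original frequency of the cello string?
354 Hz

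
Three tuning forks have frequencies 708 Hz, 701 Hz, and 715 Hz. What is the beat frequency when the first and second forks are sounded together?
7 Hz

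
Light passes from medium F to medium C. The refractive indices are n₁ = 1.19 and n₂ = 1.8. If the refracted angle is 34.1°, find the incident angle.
sin θ₁ = (n₂/n₁)·sin θ₂ → θ₁ = 58°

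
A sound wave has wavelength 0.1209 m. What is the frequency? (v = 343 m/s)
f = v/λ = 2837 Hz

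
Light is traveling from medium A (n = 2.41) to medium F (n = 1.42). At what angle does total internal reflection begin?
θc = arcsin(n₂/n₁) = 36.1°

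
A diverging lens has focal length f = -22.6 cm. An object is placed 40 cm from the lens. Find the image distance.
1/di = 1/f − 1/do → di = -14.44 cm (virtual image)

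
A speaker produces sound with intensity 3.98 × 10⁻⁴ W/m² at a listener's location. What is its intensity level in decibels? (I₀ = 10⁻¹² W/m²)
β = 10·log₁₀(I/I₀) = 86 dB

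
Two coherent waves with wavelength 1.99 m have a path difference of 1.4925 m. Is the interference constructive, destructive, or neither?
neither (partial) — path difference = 0.75λ, neither a whole number of wavelengths nor an odd multiple of λ/2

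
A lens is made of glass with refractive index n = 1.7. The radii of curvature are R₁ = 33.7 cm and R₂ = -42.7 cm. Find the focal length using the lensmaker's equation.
1/f = (n − 1)(1/R₁ − 1/R₂) → f = 26.91 cm (converging lens)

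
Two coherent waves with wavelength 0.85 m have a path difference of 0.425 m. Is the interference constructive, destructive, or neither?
destructive — path difference = 0.5λ, an odd multiple of λ/2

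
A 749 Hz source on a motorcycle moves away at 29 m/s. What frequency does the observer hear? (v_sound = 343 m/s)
f_obs = f·v/(v + v_s) = 690.6 Hz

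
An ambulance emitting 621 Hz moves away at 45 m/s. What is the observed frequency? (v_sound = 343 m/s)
f_obs = f·v/(v + v_s) = 549 Hz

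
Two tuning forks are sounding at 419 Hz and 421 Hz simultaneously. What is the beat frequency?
2 Hz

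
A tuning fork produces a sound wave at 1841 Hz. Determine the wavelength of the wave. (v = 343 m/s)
λ = v/f = 0.1863 m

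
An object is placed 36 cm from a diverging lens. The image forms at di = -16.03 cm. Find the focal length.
1/f = 1/do + 1/di → f = -28.9 cm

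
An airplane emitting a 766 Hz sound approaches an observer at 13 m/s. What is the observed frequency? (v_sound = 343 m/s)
f_obs = f·v/(v − v_s) = 796.2 Hz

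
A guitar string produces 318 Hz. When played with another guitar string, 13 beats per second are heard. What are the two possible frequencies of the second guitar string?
f₂ = 318 ± 13 Hz → 331 Hz or 305 Hz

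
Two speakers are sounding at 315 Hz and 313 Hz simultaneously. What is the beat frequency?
2 Hz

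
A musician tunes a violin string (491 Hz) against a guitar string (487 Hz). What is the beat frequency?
4 Hz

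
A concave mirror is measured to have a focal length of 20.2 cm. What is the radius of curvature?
R = 2|f| = 40.4 cm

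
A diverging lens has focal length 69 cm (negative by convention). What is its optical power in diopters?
P = 1/f = -1.449 D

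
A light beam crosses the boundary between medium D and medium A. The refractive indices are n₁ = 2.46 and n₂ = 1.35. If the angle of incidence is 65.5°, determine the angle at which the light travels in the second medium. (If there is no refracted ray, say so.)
sin θ₂ = (n₁/n₂)·sin θ₁ = 1.658 > 1, so there is no refracted ray — the light undergoes total internal reflection.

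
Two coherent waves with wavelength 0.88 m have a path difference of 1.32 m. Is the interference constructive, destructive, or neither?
destructive — path difference = 1.5λ, an odd multiple of λ/2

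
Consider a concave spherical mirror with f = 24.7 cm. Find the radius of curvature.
R = 2|f| = 49.4 cm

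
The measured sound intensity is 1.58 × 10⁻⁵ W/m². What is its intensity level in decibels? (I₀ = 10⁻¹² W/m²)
β = 10·log₁₀(I/I₀) = 71.99 dB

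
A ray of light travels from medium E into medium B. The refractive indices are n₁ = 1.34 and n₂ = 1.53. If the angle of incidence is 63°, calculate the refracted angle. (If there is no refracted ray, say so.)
sin θ₂ = (n₁/n₂)·sin θ₁ = 0.7804 → θ₂ = 51.29°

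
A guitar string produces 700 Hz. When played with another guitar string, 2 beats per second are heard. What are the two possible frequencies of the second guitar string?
f₂ = 700 ± 2 Hz → 702 Hz or 698 Hz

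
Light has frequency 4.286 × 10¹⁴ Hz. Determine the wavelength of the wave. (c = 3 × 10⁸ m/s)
λ = c/f = 700 nm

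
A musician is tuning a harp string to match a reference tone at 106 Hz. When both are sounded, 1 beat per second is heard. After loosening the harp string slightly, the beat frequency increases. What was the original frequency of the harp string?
105 Hz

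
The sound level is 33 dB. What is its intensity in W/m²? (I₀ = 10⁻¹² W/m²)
I = I₀·10^(β/10) = 2.00 × 10⁻⁹ W/m²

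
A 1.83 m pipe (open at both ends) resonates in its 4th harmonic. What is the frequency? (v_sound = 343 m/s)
fₙ = nv/(2L) = 374.9 Hz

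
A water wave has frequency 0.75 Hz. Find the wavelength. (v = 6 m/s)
λ = v/f = 8 m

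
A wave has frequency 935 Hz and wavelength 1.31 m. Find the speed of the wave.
v = fλ = 1225 m/s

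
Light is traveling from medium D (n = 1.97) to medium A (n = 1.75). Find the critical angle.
θc = arcsin(n₂/n₁) = 62.66°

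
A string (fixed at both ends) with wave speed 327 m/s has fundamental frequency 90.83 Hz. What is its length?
L = v/(2f₁) = 1.8 m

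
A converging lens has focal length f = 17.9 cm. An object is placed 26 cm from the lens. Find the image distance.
1/di = 1/f − 1/do → di = 57.46 cm (real image)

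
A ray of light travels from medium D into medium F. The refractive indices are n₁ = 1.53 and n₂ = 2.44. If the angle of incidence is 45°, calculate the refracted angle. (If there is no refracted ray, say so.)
sin θ₂ = (n₁/n₂)·sin θ₁ = 0.4434 → θ₂ = 26.32°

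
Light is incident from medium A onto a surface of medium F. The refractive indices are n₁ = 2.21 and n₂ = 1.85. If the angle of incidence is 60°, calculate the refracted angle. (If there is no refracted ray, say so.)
sin θ₂ = (n₁/n₂)·sin θ₁ = 1.035 > 1, so there is no refracted ray — the light undergoes total internal reflection.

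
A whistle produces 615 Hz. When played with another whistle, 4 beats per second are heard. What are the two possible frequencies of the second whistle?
f₂ = 615 ± 4 Hz → 619 Hz or 611 Hz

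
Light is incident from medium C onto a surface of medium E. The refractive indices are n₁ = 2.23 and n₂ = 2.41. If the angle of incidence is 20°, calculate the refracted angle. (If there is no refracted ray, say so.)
sin θ₂ = (n₁/n₂)·sin θ₁ = 0.3165 → θ₂ = 18.45°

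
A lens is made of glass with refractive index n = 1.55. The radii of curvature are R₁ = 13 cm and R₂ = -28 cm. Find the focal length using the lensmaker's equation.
1/f = (n − 1)(1/R₁ − 1/R₂) → f = 16.14 cm (converging lens)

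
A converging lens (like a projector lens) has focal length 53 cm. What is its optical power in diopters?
P = 1/f = 1.887 D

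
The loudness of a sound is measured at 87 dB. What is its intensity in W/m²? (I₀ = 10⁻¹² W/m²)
I = I₀·10^(β/10) = 5.01 × 10⁻⁴ W/m²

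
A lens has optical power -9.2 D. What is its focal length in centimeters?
f = 1/P = -10.87 cm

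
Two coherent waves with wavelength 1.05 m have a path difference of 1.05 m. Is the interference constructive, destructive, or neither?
constructive — path difference = 1λ, a whole number of wavelengths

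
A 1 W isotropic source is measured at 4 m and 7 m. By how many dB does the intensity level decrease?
Δβ = 20·log₁₀(r₂/r₁) = 4.861 dB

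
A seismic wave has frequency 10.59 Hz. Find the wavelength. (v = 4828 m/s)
λ = v/f = 455.9 m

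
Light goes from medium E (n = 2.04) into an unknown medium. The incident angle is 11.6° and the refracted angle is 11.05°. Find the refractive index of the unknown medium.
n₂ = n₁·sin θ₁ / sin θ₂ = 2.14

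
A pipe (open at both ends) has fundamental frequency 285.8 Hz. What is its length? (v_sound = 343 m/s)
L = v/(2f₁) = 0.6001 m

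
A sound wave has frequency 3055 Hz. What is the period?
T = 1/f = 3.273 × 10⁻⁴ s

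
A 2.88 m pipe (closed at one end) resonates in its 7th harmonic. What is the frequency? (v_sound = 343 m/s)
fₙ = nv/(4L) = 208.4 Hz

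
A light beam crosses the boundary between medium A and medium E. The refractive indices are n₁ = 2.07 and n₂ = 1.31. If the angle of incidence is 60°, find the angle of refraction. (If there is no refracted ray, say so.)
sin θ₂ = (n₁/n₂)·sin θ₁ = 1.368 > 1, so there is no refracted ray — the light undergoes total internal reflection.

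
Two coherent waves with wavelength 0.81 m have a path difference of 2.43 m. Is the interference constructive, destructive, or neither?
constructive — path difference = 3λ, a whole number of wavelengths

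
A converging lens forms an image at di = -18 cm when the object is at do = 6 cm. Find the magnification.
M = −di/do = 3 (upright image)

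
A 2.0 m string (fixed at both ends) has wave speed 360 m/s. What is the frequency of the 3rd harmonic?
fₙ = nv/(2L) = 270 Hz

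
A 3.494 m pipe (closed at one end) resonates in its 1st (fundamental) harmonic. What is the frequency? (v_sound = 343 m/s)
fₙ = nv/(4L) = 24.54 Hz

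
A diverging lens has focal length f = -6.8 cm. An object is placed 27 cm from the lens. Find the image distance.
1/di = 1/f − 1/do → di = -5.432 cm (virtual image)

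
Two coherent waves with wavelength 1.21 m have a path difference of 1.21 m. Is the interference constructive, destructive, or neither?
constructive — path difference = 1λ, a whole number of wavelengths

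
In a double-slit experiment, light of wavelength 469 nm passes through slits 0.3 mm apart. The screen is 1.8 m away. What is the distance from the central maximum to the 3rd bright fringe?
y = mλL/d = 8.442 mm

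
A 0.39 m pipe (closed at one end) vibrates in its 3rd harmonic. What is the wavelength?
λₙ = 4L/n = 0.52 m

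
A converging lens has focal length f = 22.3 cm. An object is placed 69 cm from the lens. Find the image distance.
1/di = 1/f − 1/do → di = 32.95 cm (real image)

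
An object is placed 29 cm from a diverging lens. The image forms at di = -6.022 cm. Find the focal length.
1/f = 1/do + 1/di → f = -7.6 cm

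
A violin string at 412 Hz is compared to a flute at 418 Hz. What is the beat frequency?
6 Hz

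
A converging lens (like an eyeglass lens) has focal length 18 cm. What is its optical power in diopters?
P = 1/f = 5.556 D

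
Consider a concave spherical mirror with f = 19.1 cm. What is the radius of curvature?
R = 2|f| = 38.2 cm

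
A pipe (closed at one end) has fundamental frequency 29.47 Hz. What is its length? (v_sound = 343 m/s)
L = v/(4f₁) = 2.91 m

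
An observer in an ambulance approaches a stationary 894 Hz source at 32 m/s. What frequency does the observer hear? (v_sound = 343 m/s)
f_obs = f·(v + v_o)/v = 977.4 Hz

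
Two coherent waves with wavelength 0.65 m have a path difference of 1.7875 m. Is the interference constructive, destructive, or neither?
neither (partial) — path difference = 2.75λ, neither a whole number of wavelengths nor an odd multiple of λ/2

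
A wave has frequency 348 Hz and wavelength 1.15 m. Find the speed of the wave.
v = fλ = 400.2 m/s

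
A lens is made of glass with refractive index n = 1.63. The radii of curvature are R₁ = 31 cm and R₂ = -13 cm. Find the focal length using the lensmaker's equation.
1/f = (n − 1)(1/R₁ − 1/R₂) → f = 14.54 cm (converging lens)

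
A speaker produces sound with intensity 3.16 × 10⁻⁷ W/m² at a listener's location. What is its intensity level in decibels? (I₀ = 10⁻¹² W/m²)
β = 10·log₁₀(I/I₀) = 55 dB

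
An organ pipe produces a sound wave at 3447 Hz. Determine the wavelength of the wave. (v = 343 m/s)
λ = v/f = 0.09951 m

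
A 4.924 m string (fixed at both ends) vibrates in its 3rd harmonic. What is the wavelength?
λₙ = 2L/n = 3.283 m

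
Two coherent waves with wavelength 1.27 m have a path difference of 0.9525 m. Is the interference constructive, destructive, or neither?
neither (partial) — path difference = 0.75λ, neither a whole number of wavelengths nor an odd multiple of λ/2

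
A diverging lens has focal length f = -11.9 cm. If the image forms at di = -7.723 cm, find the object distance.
1/do = 1/f − 1/di → do = 22 cm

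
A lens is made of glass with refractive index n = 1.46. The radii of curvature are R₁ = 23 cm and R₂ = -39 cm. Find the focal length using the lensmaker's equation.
1/f = (n − 1)(1/R₁ − 1/R₂) → f = 31.45 cm (converging lens)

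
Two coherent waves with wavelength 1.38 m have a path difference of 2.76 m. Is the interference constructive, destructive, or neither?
constructive — path difference = 2λ, a whole number of wavelengths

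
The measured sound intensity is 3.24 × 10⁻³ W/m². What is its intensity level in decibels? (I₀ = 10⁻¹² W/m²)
β = 10·log₁₀(I/I₀) = 95.11 dB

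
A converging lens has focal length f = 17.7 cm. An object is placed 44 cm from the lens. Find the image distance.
1/di = 1/f − 1/do → di = 29.61 cm (real image)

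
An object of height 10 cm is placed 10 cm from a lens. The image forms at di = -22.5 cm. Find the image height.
hi = (-di/do) × ho = 22.5 cm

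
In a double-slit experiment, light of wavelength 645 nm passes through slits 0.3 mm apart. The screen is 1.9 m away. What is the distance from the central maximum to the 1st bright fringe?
y = mλL/d = 4.085 mm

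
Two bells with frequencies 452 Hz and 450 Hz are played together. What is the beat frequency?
2 Hz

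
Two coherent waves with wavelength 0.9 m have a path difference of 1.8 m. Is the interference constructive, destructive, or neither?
constructive — path difference = 2λ, a whole number of wavelengths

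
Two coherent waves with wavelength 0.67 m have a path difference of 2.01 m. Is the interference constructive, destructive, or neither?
constructive — path difference = 3λ, a whole number of wavelengths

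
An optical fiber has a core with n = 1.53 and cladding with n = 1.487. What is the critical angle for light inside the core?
θc = arcsin(n_cladding/n_core) = 76.38°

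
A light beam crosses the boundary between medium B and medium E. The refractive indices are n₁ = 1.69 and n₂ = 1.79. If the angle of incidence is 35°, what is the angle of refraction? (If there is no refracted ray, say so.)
sin θ₂ = (n₁/n₂)·sin θ₁ = 0.5415 → θ₂ = 32.79°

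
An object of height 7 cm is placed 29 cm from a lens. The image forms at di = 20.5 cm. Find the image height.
hi = (-di/do) × ho = -4.948 cm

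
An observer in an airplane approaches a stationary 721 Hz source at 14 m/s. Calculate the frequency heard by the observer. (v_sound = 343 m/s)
f_obs = f·(v + v_o)/v = 750.4 Hz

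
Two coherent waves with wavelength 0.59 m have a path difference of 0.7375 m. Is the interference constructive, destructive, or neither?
neither (partial) — path difference = 1.25λ, neither a whole number of wavelengths nor an odd multiple of λ/2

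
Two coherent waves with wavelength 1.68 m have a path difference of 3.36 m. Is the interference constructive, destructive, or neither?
constructive — path difference = 2λ, a whole number of wavelengths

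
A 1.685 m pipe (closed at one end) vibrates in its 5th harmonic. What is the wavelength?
λₙ = 4L/n = 1.348 m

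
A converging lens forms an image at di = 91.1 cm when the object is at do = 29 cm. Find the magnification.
M = −di/do = -3.141 (inverted image)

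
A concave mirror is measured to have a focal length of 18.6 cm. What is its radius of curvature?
R = 2|f| = 37.2 cm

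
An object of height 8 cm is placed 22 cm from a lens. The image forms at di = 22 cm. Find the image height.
hi = (-di/do) × ho = -8 cm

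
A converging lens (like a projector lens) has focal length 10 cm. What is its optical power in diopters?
P = 1/f = 10 D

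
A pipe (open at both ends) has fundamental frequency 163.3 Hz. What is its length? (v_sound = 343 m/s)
L = v/(2f₁) = 1.05 m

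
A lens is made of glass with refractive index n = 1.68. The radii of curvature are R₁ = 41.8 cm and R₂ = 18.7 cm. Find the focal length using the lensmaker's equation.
1/f = (n − 1)(1/R₁ − 1/R₂) → f = -49.76 cm (diverging lens)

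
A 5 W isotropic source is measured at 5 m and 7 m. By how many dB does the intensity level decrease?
Δβ = 20·log₁₀(r₂/r₁) = 2.923 dB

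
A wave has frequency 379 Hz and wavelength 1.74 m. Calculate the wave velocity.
v = fλ = 659.5 m/s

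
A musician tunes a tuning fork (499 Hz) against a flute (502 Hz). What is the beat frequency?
3 Hz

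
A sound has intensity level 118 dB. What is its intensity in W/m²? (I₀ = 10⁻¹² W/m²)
I = I₀·10^(β/10) = 6.31 × 10⁻¹ W/m²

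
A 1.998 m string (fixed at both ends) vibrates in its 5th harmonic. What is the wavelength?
λₙ = 2L/n = 0.7992 m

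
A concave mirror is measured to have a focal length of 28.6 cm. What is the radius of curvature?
R = 2|f| = 57.2 cm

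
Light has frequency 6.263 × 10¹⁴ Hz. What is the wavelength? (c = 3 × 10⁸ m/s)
λ = c/f = 479 nm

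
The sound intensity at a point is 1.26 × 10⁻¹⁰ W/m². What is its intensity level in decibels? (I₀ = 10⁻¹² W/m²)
β = 10·log₁₀(I/I₀) = 21 dB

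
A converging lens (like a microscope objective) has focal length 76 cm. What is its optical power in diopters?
P = 1/f = 1.316 D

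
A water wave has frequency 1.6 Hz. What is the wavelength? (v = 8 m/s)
λ = v/f = 5 m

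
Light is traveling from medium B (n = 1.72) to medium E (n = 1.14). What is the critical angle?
θc = arcsin(n₂/n₁) = 41.51°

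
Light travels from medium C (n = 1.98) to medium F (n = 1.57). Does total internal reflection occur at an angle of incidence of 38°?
θc = arcsin(n₂/n₁) = 52.46°; 38° < θc, so no — the ray refracts.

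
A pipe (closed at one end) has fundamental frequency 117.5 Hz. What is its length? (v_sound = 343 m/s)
L = v/(4f₁) = 0.7298 m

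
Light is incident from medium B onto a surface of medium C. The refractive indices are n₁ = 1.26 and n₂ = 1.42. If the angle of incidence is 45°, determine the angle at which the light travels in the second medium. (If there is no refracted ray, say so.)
sin θ₂ = (n₁/n₂)·sin θ₁ = 0.6274 → θ₂ = 38.86°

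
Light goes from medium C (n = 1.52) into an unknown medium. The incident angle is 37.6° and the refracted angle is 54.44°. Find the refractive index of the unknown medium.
n₂ = n₁·sin θ₁ / sin θ₂ = 1.14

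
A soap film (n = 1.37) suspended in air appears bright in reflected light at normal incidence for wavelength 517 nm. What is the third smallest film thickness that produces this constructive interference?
2nt = (m − ½)λ with m = 3 → t = (m − ½)λ/(2n) = 471.7 nm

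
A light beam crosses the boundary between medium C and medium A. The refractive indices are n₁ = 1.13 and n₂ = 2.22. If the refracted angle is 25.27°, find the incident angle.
sin θ₁ = (n₂/n₁)·sin θ₂ → θ₁ = 57°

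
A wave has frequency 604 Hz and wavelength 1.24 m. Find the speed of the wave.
v = fλ = 749 m/s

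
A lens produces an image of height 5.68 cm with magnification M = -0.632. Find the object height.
ho = |hi|/|M| = 8.987 cm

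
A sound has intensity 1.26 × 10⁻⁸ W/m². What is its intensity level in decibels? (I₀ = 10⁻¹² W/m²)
β = 10·log₁₀(I/I₀) = 41 dB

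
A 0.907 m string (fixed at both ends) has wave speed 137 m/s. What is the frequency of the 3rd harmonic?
fₙ = nv/(2L) = 226.6 Hz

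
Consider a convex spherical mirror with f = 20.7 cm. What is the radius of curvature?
R = 2|f| = 41.4 cm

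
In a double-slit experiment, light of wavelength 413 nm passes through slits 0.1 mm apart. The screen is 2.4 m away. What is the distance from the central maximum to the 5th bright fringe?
y = mλL/d = 49.56 mm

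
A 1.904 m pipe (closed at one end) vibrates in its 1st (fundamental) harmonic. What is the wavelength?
λₙ = 4L/n = 7.616 m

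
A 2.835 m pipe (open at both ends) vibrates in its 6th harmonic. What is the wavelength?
λₙ = 2L/n = 0.945 m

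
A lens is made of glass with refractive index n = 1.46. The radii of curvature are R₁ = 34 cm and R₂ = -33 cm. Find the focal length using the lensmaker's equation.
1/f = (n − 1)(1/R₁ − 1/R₂) → f = 36.4 cm (converging lens)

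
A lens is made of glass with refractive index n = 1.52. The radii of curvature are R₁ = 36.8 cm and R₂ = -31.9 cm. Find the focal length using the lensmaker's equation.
1/f = (n − 1)(1/R₁ − 1/R₂) → f = 32.86 cm (converging lens)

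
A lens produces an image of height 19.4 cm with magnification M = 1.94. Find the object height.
ho = |hi|/|M| = 10 cm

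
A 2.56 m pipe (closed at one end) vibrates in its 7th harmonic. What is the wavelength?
λₙ = 4L/n = 1.463 m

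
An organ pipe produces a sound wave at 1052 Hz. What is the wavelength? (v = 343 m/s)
λ = v/f = 0.326 m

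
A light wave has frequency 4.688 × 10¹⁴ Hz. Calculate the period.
T = 1/f = 2.133 × 10⁻¹⁵ s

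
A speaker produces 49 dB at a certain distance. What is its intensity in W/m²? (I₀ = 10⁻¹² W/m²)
I = I₀·10^(β/10) = 7.94 × 10⁻⁸ W/m²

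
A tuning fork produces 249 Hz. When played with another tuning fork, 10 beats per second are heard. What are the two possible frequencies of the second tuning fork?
f₂ = 249 ± 10 Hz → 259 Hz or 239 Hz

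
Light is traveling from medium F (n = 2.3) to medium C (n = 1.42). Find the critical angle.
θc = arcsin(n₂/n₁) = 38.13°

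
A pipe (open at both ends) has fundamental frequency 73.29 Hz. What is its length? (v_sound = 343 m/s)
L = v/(2f₁) = 2.34 m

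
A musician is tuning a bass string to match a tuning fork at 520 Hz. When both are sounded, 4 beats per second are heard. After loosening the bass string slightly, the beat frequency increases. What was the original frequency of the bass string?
516 Hz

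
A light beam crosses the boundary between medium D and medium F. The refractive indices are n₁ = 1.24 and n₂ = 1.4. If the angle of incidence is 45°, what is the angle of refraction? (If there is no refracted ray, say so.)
sin θ₂ = (n₁/n₂)·sin θ₁ = 0.6263 → θ₂ = 38.78°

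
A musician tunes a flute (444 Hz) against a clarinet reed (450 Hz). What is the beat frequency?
6 Hz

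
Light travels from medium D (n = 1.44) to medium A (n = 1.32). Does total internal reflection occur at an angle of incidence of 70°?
θc = arcsin(n₂/n₁) = 66.44°; 70° > θc, so yes — total internal reflection.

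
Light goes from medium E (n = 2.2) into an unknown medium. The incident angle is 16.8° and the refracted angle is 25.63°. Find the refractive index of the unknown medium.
n₂ = n₁·sin θ₁ / sin θ₂ = 1.47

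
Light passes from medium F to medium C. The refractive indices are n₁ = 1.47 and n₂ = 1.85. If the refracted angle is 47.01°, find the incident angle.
sin θ₁ = (n₂/n₁)·sin θ₂ → θ₁ = 67.01°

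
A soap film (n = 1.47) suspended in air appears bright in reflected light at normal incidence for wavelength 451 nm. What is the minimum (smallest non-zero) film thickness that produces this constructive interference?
2nt = (m − ½)λ with m = 1 → t = (m − ½)λ/(2n) = 76.7 nm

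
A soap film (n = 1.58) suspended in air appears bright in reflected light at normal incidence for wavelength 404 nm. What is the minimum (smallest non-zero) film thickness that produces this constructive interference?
2nt = (m − ½)λ with m = 1 → t = (m − ½)λ/(2n) = 63.92 nm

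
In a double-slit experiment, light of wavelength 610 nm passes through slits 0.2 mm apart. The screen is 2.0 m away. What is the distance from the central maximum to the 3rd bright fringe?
y = mλL/d = 18.3 mm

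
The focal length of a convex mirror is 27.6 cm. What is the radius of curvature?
R = 2|f| = 55.2 cm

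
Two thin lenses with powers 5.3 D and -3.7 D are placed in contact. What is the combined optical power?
P_total = P₁ + P₂ = 1.6 D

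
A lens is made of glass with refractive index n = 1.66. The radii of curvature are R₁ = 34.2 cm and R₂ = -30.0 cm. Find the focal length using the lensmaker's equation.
1/f = (n − 1)(1/R₁ − 1/R₂) → f = 24.21 cm (converging lens)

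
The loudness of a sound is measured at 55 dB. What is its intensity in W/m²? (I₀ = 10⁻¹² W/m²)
I = I₀·10^(β/10) = 3.16 × 10⁻⁷ W/m²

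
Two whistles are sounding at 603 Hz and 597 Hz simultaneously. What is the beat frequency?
6 Hz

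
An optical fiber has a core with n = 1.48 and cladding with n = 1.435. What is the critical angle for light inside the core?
θc = arcsin(n_cladding/n_core) = 75.83°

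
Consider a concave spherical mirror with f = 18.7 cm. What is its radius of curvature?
R = 2|f| = 37.4 cm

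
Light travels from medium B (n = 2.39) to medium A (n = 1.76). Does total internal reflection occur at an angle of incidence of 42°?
θc = arcsin(n₂/n₁) = 47.43°; 42° < θc, so no — the ray refracts.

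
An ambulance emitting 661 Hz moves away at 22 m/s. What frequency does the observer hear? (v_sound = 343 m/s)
f_obs = f·v/(v + v_s) = 621.2 Hz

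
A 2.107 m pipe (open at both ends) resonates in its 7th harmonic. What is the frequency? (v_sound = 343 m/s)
fₙ = nv/(2L) = 569.8 Hz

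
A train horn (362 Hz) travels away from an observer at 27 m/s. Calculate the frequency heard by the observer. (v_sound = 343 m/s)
f_obs = f·v/(v + v_s) = 335.6 Hz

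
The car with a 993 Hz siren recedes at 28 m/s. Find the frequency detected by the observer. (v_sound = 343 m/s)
f_obs = f·v/(v + v_s) = 918.1 Hz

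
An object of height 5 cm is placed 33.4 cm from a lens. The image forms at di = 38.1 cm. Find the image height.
hi = (-di/do) × ho = -5.704 cm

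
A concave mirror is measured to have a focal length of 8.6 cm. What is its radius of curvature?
R = 2|f| = 17.2 cm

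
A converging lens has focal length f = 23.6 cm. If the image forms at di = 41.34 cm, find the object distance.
1/do = 1/f − 1/di → do = 55 cm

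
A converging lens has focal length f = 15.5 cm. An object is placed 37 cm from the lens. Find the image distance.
1/di = 1/f − 1/do → di = 26.67 cm (real image)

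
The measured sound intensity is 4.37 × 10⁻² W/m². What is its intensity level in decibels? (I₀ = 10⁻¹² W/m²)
β = 10·log₁₀(I/I₀) = 106.4 dB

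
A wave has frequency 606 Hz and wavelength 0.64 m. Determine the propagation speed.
v = fλ = 387.8 m/s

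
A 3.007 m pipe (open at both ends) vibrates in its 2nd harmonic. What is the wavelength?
λₙ = 2L/n = 3.007 m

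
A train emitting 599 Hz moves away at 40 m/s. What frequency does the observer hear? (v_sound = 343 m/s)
f_obs = f·v/(v + v_s) = 536.4 Hz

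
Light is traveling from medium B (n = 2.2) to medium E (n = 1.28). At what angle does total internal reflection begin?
θc = arcsin(n₂/n₁) = 35.58°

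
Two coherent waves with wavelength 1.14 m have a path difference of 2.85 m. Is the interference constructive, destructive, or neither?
destructive — path difference = 2.5λ, an odd multiple of λ/2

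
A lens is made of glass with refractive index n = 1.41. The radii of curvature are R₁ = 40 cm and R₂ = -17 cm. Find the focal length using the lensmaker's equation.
1/f = (n − 1)(1/R₁ − 1/R₂) → f = 29.1 cm (converging lens)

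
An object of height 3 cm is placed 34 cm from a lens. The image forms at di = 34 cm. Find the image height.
hi = (-di/do) × ho = -3 cm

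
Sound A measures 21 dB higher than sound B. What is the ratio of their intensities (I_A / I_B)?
I_A/I_B = 10^(Δβ/10) = 125.9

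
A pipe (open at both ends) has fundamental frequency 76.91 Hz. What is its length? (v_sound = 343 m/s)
L = v/(2f₁) = 2.23 m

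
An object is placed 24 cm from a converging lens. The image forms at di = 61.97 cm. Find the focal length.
1/f = 1/do + 1/di → f = 17.3 cm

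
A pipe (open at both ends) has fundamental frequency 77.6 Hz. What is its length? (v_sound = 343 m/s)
L = v/(2f₁) = 2.21 m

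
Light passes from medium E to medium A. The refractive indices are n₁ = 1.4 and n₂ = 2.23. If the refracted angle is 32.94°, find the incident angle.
sin θ₁ = (n₂/n₁)·sin θ₂ → θ₁ = 60.01°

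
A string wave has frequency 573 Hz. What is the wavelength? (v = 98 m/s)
λ = v/f = 0.171 m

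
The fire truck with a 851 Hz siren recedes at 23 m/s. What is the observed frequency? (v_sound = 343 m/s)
f_obs = f·v/(v + v_s) = 797.5 Hz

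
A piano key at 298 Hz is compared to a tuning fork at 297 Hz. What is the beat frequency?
1 Hz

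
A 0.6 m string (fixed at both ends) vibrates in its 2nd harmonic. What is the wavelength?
λₙ = 2L/n = 0.6 m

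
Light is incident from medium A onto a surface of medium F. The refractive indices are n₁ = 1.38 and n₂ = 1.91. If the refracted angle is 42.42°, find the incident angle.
sin θ₁ = (n₂/n₁)·sin θ₂ → θ₁ = 69.01°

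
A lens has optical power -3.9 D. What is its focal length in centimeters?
f = 1/P = -25.64 cm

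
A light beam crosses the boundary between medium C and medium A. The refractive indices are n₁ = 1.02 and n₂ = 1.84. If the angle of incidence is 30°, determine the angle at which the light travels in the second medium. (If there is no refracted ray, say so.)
sin θ₂ = (n₁/n₂)·sin θ₁ = 0.2772 → θ₂ = 16.09°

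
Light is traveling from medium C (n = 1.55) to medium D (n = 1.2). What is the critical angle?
θc = arcsin(n₂/n₁) = 50.73°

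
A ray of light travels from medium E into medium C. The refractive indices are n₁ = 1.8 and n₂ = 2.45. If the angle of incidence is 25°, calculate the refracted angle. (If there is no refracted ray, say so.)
sin θ₂ = (n₁/n₂)·sin θ₁ = 0.3105 → θ₂ = 18.09°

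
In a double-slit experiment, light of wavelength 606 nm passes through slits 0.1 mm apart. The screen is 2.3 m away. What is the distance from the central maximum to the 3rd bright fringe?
y = mλL/d = 41.81 mm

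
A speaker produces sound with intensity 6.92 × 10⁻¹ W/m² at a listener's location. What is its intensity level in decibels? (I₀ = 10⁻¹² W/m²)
β = 10·log₁₀(I/I₀) = 118.4 dB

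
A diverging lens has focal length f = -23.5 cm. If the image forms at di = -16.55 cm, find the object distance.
1/do = 1/f − 1/di → do = 55.96 cm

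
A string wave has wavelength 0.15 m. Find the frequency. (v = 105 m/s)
f = v/λ = 700 Hz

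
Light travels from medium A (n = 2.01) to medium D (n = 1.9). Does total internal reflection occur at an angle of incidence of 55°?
θc = arcsin(n₂/n₁) = 70.96°; 55° < θc, so no — the ray refracts.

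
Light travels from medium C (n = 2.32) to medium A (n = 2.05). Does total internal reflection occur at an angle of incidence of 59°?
θc = arcsin(n₂/n₁) = 62.08°; 59° < θc, so no — the ray refracts.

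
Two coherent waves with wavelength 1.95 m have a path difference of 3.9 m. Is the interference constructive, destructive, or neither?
constructive — path difference = 2λ, a whole number of wavelengths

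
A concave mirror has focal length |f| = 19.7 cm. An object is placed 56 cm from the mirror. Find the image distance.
f = +19.7 cm (concave); 1/di = 1/f − 1/do → di = 30.39 cm (real image, in front of mirror)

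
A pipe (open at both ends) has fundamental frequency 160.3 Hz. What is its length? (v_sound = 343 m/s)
L = v/(2f₁) = 1.07 m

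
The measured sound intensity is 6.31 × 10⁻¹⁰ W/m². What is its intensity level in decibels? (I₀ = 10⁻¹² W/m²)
β = 10·log₁₀(I/I₀) = 28 dB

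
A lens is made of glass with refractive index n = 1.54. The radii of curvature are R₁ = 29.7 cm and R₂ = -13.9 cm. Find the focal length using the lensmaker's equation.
1/f = (n − 1)(1/R₁ − 1/R₂) → f = 17.53 cm (converging lens)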